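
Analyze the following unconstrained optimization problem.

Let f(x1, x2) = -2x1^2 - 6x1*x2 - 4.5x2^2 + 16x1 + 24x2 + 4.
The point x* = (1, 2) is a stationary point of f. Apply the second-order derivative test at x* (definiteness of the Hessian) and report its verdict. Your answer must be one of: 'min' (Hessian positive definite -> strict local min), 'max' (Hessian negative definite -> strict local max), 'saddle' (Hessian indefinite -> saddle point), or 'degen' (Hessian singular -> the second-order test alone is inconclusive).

Compute the Hessian H = grad^2 f:
  H = [[-4, -6], [-6, -9]]
Verify stationarity: grad f(x*) = H x* + g = (0, 0).
Eigenvalues of H: -13, 0.
H has a zero eigenvalue (singular; negative semidefinite but not definite), so H is neither positive definite, negative definite, nor indefinite. The second-order test alone is inconclusive -> degen.
(Indeed, f is constant along the null direction of H through x*, so x* is not a strict local extremum.)

degen


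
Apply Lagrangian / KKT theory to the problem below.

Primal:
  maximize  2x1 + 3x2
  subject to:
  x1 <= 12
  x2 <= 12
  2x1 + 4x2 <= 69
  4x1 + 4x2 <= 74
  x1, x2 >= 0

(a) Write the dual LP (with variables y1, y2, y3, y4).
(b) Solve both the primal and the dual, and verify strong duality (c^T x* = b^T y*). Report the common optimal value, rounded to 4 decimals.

The standard primal-dual pair for 'max c^T x s.t. A x <= b, x >= 0' is:
  Dual:  min b^T y  s.t.  A^T y >= c,  y >= 0.

So the dual LP is:
  minimize  12y1 + 12y2 + 69y3 + 74y4
  subject to:
    y1 + 2y3 + 4y4 >= 2
    y2 + 4y3 + 4y4 >= 3
    y1, y2, y3, y4 >= 0

Solving the primal: x* = (6.5, 12).
  primal value c^T x* = 49.
Solving the dual: y* = (0, 1, 0, 0.5).
  dual value b^T y* = 49.
Strong duality: c^T x* = b^T y*. Confirmed.

49


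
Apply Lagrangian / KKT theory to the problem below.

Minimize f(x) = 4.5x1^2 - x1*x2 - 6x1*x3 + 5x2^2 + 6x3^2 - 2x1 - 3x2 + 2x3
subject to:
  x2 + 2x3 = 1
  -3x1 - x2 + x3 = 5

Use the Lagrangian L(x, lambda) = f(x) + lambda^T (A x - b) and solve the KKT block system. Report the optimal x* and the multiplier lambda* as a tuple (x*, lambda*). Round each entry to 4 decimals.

Form the Lagrangian:
  L(x, lambda) = (1/2) x^T Q x + c^T x + lambda^T (A x - b)
Stationarity (grad_x L = 0): Q x + c + A^T lambda = 0.
Primal feasibility: A x = b.

This gives the KKT block system:
  [ Q   A^T ] [ x     ]   [-c ]
  [ A    0  ] [ lambda ] = [ b ]

Solving the linear system:
  x*      = (-1.5283, 0.0566, 0.4717)
  lambda* = (-5.3082, -6.2138)
  f(x*)   = 20.1038

x* = (-1.5283, 0.0566, 0.4717), lambda* = (-5.3082, -6.2138)


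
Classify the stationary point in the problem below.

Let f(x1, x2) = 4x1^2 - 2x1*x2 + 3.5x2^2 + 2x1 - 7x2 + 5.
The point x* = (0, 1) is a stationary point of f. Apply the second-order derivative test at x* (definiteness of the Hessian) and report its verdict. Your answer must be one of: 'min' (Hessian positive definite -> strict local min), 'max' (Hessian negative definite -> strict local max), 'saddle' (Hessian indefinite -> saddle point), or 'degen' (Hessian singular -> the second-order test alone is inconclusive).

Compute the Hessian H = grad^2 f:
  H = [[8, -2], [-2, 7]]
Verify stationarity: grad f(x*) = H x* + g = (0, 0).
Eigenvalues of H: 5.4384, 9.5616.
Both eigenvalues > 0, so H is positive definite -> x* is a strict local min.

min


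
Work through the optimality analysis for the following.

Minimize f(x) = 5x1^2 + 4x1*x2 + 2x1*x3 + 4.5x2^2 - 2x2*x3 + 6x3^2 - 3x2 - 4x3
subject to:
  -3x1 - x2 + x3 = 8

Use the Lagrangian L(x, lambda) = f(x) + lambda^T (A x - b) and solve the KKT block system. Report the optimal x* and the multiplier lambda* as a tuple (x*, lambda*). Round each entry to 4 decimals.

Form the Lagrangian:
  L(x, lambda) = (1/2) x^T Q x + c^T x + lambda^T (A x - b)
Stationarity (grad_x L = 0): Q x + c + A^T lambda = 0.
Primal feasibility: A x = b.

This gives the KKT block system:
  [ Q   A^T ] [ x     ]   [-c ]
  [ A    0  ] [ lambda ] = [ b ]

Solving the linear system:
  x*      = (-2.5558, 1.1182, 1.4508)
  lambda* = (-6.0613)
  f(x*)   = 19.6663

x* = (-2.5558, 1.1182, 1.4508), lambda* = (-6.0613)


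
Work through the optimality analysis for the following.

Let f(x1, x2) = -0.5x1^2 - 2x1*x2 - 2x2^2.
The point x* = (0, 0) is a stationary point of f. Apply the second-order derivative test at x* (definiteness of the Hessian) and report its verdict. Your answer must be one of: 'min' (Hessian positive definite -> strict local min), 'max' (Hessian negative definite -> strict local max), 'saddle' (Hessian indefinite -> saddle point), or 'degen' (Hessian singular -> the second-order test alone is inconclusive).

Compute the Hessian H = grad^2 f:
  H = [[-1, -2], [-2, -4]]
Verify stationarity: grad f(x*) = H x* + g = (0, 0).
Eigenvalues of H: -5, 0.
H has a zero eigenvalue (singular; negative semidefinite but not definite), so H is neither positive definite, negative definite, nor indefinite. The second-order test alone is inconclusive -> degen.
(Indeed, f is constant along the null direction of H through x*, so x* is not a strict local extremum.)

degen


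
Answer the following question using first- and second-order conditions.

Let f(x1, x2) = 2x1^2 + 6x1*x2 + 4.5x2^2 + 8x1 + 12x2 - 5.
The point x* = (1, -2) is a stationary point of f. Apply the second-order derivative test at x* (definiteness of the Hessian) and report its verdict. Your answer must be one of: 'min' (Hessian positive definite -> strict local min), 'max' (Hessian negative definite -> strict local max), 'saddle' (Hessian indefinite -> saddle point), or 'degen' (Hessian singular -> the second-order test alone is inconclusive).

Compute the Hessian H = grad^2 f:
  H = [[4, 6], [6, 9]]
Verify stationarity: grad f(x*) = H x* + g = (0, 0).
Eigenvalues of H: 0, 13.
H has a zero eigenvalue (singular; positive semidefinite but not definite), so H is neither positive definite, negative definite, nor indefinite. The second-order test alone is inconclusive -> degen.
(Indeed, f is constant along the null direction of H through x*, so x* is not a strict local extremum.)

degen


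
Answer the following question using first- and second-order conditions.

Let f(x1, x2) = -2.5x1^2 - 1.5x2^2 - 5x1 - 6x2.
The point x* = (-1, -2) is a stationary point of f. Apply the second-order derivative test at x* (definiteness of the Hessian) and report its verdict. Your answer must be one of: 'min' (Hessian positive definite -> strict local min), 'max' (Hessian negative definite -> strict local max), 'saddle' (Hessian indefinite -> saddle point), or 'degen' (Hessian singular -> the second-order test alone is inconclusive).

Compute the Hessian H = grad^2 f:
  H = [[-5, 0], [0, -3]]
Verify stationarity: grad f(x*) = H x* + g = (0, 0).
Eigenvalues of H: -5, -3.
Both eigenvalues < 0, so H is negative definite -> x* is a strict local max.

max


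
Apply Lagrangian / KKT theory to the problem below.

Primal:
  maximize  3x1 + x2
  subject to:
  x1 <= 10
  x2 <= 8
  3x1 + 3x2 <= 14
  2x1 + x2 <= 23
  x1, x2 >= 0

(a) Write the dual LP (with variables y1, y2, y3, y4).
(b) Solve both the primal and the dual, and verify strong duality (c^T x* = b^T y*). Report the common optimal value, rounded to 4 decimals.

The standard primal-dual pair for 'max c^T x s.t. A x <= b, x >= 0' is:
  Dual:  min b^T y  s.t.  A^T y >= c,  y >= 0.

So the dual LP is:
  minimize  10y1 + 8y2 + 14y3 + 23y4
  subject to:
    y1 + 3y3 + 2y4 >= 3
    y2 + 3y3 + y4 >= 1
    y1, y2, y3, y4 >= 0

Solving the primal: x* = (4.6667, 0).
  primal value c^T x* = 14.
Solving the dual: y* = (0, 0, 1, 0).
  dual value b^T y* = 14.
Strong duality: c^T x* = b^T y*. Confirmed.

14


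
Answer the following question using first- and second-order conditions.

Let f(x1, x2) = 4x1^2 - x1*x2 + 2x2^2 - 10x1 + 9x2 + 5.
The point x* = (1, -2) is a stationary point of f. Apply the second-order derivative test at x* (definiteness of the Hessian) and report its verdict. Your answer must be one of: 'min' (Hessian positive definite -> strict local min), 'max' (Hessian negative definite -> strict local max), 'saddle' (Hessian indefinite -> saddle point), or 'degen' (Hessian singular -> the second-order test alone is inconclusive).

Compute the Hessian H = grad^2 f:
  H = [[8, -1], [-1, 4]]
Verify stationarity: grad f(x*) = H x* + g = (0, 0).
Eigenvalues of H: 3.7639, 8.2361.
Both eigenvalues > 0, so H is positive definite -> x* is a strict local min.

min


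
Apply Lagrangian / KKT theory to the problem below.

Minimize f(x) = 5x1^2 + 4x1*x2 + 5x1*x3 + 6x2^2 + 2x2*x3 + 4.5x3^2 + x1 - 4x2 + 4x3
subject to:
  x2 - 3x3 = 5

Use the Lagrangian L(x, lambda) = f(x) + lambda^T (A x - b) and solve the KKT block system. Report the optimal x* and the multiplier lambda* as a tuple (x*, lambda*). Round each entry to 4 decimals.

Form the Lagrangian:
  L(x, lambda) = (1/2) x^T Q x + c^T x + lambda^T (A x - b)
Stationarity (grad_x L = 0): Q x + c + A^T lambda = 0.
Primal feasibility: A x = b.

This gives the KKT block system:
  [ Q   A^T ] [ x     ]   [-c ]
  [ A    0  ] [ lambda ] = [ b ]

Solving the linear system:
  x*      = (0.3846, 0.6154, -1.4615)
  lambda* = (-2)
  f(x*)   = 1.0385

x* = (0.3846, 0.6154, -1.4615), lambda* = (-2)


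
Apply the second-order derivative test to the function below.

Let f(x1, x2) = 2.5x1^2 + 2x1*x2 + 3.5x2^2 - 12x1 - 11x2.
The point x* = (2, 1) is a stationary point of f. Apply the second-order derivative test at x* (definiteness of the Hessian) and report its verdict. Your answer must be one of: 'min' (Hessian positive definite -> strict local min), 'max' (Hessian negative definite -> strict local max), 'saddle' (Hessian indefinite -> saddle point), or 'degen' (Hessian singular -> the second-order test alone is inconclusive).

Compute the Hessian H = grad^2 f:
  H = [[5, 2], [2, 7]]
Verify stationarity: grad f(x*) = H x* + g = (0, 0).
Eigenvalues of H: 3.7639, 8.2361.
Both eigenvalues > 0, so H is positive definite -> x* is a strict local min.

min


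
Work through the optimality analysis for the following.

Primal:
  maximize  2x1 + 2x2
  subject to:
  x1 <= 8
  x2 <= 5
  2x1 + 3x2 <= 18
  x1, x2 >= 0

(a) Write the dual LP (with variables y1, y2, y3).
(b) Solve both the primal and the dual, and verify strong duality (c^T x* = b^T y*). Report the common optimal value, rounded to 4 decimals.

The standard primal-dual pair for 'max c^T x s.t. A x <= b, x >= 0' is:
  Dual:  min b^T y  s.t.  A^T y >= c,  y >= 0.

So the dual LP is:
  minimize  8y1 + 5y2 + 18y3
  subject to:
    y1 + 2y3 >= 2
    y2 + 3y3 >= 2
    y1, y2, y3 >= 0

Solving the primal: x* = (8, 0.6667).
  primal value c^T x* = 17.3333.
Solving the dual: y* = (0.6667, 0, 0.6667).
  dual value b^T y* = 17.3333.
Strong duality: c^T x* = b^T y*. Confirmed.

17.3333


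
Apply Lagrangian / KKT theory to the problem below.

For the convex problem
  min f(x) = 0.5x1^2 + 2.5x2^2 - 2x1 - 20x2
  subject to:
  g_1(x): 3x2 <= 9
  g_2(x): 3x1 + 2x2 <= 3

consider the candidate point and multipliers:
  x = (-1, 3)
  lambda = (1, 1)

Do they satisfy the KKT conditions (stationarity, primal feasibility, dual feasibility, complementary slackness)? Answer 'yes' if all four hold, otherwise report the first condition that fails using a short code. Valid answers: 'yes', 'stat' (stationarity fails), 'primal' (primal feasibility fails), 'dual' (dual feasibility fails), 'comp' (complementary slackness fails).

Gradient of f: grad f(x) = Q x + c = (-3, -5)
Constraint values g_i(x) = a_i^T x - b_i:
  g_1((-1, 3)) = 0
  g_2((-1, 3)) = 0
Stationarity residual: grad f(x) + sum_i lambda_i a_i = (0, 0)
  -> stationarity OK
Primal feasibility (all g_i <= 0): OK
Dual feasibility (all lambda_i >= 0): OK
Complementary slackness (lambda_i * g_i(x) = 0 for all i): OK

Verdict: yes, KKT holds.

yes


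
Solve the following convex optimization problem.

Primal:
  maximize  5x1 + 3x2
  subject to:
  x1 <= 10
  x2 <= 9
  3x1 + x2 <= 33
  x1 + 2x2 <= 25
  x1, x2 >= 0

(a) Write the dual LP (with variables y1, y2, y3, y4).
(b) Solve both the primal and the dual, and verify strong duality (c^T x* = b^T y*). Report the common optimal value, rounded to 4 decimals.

The standard primal-dual pair for 'max c^T x s.t. A x <= b, x >= 0' is:
  Dual:  min b^T y  s.t.  A^T y >= c,  y >= 0.

So the dual LP is:
  minimize  10y1 + 9y2 + 33y3 + 25y4
  subject to:
    y1 + 3y3 + y4 >= 5
    y2 + y3 + 2y4 >= 3
    y1, y2, y3, y4 >= 0

Solving the primal: x* = (8.2, 8.4).
  primal value c^T x* = 66.2.
Solving the dual: y* = (0, 0, 1.4, 0.8).
  dual value b^T y* = 66.2.
Strong duality: c^T x* = b^T y*. Confirmed.

66.2


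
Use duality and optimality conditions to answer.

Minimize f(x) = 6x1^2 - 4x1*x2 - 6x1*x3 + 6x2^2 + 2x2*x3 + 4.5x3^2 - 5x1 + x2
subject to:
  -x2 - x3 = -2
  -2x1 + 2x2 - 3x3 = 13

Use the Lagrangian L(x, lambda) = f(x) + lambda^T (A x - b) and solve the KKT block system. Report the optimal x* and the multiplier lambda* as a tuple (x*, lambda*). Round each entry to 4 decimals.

Form the Lagrangian:
  L(x, lambda) = (1/2) x^T Q x + c^T x + lambda^T (A x - b)
Stationarity (grad_x L = 0): Q x + c + A^T lambda = 0.
Primal feasibility: A x = b.

This gives the KKT block system:
  [ Q   A^T ] [ x     ]   [-c ]
  [ A    0  ] [ lambda ] = [ b ]

Solving the linear system:
  x*      = (-0.6887, 3.5245, -1.5245)
  lambda* = (24.7843, -9.1078)
  f(x*)   = 87.4694

x* = (-0.6887, 3.5245, -1.5245), lambda* = (24.7843, -9.1078)


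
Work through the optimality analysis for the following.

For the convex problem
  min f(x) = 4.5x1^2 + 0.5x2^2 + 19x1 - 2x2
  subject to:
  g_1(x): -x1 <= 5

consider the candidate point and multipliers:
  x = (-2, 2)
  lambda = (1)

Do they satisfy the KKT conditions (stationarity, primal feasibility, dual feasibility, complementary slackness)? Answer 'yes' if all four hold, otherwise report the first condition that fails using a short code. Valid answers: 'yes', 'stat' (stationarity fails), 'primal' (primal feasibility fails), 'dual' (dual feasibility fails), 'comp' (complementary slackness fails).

Gradient of f: grad f(x) = Q x + c = (1, 0)
Constraint values g_i(x) = a_i^T x - b_i:
  g_1((-2, 2)) = -3
Stationarity residual: grad f(x) + sum_i lambda_i a_i = (0, 0)
  -> stationarity OK
Primal feasibility (all g_i <= 0): OK
Dual feasibility (all lambda_i >= 0): OK
Complementary slackness (lambda_i * g_i(x) = 0 for all i): FAILS

Verdict: the first failing condition is complementary_slackness -> comp.

comp


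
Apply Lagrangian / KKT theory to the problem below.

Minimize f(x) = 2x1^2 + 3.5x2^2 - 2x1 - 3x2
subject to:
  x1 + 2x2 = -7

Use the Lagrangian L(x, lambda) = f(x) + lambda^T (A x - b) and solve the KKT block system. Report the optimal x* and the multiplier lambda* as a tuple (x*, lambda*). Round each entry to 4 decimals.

Form the Lagrangian:
  L(x, lambda) = (1/2) x^T Q x + c^T x + lambda^T (A x - b)
Stationarity (grad_x L = 0): Q x + c + A^T lambda = 0.
Primal feasibility: A x = b.

This gives the KKT block system:
  [ Q   A^T ] [ x     ]   [-c ]
  [ A    0  ] [ lambda ] = [ b ]

Solving the linear system:
  x*      = (-2.0435, -2.4783)
  lambda* = (10.1739)
  f(x*)   = 41.3696

x* = (-2.0435, -2.4783), lambda* = (10.1739)


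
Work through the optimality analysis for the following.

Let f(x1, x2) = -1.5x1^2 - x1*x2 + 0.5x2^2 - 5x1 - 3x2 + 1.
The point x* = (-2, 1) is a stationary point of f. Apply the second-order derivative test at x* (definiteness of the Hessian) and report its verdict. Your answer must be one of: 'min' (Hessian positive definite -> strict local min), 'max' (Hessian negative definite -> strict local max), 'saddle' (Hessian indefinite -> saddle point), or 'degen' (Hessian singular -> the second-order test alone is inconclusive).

Compute the Hessian H = grad^2 f:
  H = [[-3, -1], [-1, 1]]
Verify stationarity: grad f(x*) = H x* + g = (0, 0).
Eigenvalues of H: -3.2361, 1.2361.
Eigenvalues have mixed signs, so H is indefinite -> x* is a saddle point.

saddle


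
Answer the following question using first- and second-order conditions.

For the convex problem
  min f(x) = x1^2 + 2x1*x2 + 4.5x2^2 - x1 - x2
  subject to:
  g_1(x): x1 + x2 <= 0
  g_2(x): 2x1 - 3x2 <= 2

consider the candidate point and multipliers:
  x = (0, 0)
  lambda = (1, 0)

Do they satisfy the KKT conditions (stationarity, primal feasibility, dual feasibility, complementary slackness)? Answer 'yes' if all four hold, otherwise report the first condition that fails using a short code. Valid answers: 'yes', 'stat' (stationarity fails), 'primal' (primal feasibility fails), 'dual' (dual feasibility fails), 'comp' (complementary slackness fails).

Gradient of f: grad f(x) = Q x + c = (-1, -1)
Constraint values g_i(x) = a_i^T x - b_i:
  g_1((0, 0)) = 0
  g_2((0, 0)) = -2
Stationarity residual: grad f(x) + sum_i lambda_i a_i = (0, 0)
  -> stationarity OK
Primal feasibility (all g_i <= 0): OK
Dual feasibility (all lambda_i >= 0): OK
Complementary slackness (lambda_i * g_i(x) = 0 for all i): OK

Verdict: yes, KKT holds.

yes


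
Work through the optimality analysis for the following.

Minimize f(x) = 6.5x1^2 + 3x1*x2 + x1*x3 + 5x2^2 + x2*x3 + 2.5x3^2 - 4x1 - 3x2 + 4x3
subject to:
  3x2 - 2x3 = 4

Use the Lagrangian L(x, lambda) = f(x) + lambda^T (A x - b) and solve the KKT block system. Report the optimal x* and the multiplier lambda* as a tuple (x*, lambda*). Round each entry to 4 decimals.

Form the Lagrangian:
  L(x, lambda) = (1/2) x^T Q x + c^T x + lambda^T (A x - b)
Stationarity (grad_x L = 0): Q x + c + A^T lambda = 0.
Primal feasibility: A x = b.

This gives the KKT block system:
  [ Q   A^T ] [ x     ]   [-c ]
  [ A    0  ] [ lambda ] = [ b ]

Solving the linear system:
  x*      = (0.2797, 0.5254, -1.2119)
  lambda* = (-0.6271)
  f(x*)   = -2.5169

x* = (0.2797, 0.5254, -1.2119), lambda* = (-0.6271)


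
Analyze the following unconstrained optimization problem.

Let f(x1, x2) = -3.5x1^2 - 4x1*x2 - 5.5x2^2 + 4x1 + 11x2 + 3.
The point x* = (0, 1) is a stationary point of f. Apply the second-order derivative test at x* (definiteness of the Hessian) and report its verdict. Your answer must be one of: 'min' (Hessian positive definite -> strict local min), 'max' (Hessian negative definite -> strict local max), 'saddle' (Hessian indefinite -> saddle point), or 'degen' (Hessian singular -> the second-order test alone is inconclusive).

Compute the Hessian H = grad^2 f:
  H = [[-7, -4], [-4, -11]]
Verify stationarity: grad f(x*) = H x* + g = (0, 0).
Eigenvalues of H: -13.4721, -4.5279.
Both eigenvalues < 0, so H is negative definite -> x* is a strict local max.

max


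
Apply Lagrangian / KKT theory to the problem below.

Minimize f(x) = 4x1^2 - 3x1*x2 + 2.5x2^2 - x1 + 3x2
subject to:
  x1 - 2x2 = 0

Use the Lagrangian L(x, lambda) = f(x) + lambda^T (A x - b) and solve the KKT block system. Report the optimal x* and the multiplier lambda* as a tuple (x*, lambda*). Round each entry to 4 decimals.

Form the Lagrangian:
  L(x, lambda) = (1/2) x^T Q x + c^T x + lambda^T (A x - b)
Stationarity (grad_x L = 0): Q x + c + A^T lambda = 0.
Primal feasibility: A x = b.

This gives the KKT block system:
  [ Q   A^T ] [ x     ]   [-c ]
  [ A    0  ] [ lambda ] = [ b ]

Solving the linear system:
  x*      = (-0.08, -0.04)
  lambda* = (1.52)
  f(x*)   = -0.02

x* = (-0.08, -0.04), lambda* = (1.52)


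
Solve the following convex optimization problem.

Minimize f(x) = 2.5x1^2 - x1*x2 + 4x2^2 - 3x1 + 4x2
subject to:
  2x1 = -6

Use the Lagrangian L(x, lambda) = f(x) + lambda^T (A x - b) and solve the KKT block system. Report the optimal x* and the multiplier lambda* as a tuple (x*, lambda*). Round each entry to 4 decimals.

Form the Lagrangian:
  L(x, lambda) = (1/2) x^T Q x + c^T x + lambda^T (A x - b)
Stationarity (grad_x L = 0): Q x + c + A^T lambda = 0.
Primal feasibility: A x = b.

This gives the KKT block system:
  [ Q   A^T ] [ x     ]   [-c ]
  [ A    0  ] [ lambda ] = [ b ]

Solving the linear system:
  x*      = (-3, -0.875)
  lambda* = (8.5625)
  f(x*)   = 28.4375

x* = (-3, -0.875), lambda* = (8.5625)


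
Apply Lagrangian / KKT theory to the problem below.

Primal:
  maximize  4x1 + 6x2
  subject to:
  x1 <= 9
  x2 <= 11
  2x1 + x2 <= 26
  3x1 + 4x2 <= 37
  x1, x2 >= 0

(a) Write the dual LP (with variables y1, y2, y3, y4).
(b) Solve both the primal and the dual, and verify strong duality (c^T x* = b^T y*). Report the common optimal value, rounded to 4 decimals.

The standard primal-dual pair for 'max c^T x s.t. A x <= b, x >= 0' is:
  Dual:  min b^T y  s.t.  A^T y >= c,  y >= 0.

So the dual LP is:
  minimize  9y1 + 11y2 + 26y3 + 37y4
  subject to:
    y1 + 2y3 + 3y4 >= 4
    y2 + y3 + 4y4 >= 6
    y1, y2, y3, y4 >= 0

Solving the primal: x* = (0, 9.25).
  primal value c^T x* = 55.5.
Solving the dual: y* = (0, 0, 0, 1.5).
  dual value b^T y* = 55.5.
Strong duality: c^T x* = b^T y*. Confirmed.

55.5


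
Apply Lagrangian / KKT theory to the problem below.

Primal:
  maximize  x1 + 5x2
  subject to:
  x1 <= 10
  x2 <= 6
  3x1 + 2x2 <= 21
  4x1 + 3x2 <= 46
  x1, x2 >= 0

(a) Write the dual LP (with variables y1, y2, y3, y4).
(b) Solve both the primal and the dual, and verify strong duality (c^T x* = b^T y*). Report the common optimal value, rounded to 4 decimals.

The standard primal-dual pair for 'max c^T x s.t. A x <= b, x >= 0' is:
  Dual:  min b^T y  s.t.  A^T y >= c,  y >= 0.

So the dual LP is:
  minimize  10y1 + 6y2 + 21y3 + 46y4
  subject to:
    y1 + 3y3 + 4y4 >= 1
    y2 + 2y3 + 3y4 >= 5
    y1, y2, y3, y4 >= 0

Solving the primal: x* = (3, 6).
  primal value c^T x* = 33.
Solving the dual: y* = (0, 4.3333, 0.3333, 0).
  dual value b^T y* = 33.
Strong duality: c^T x* = b^T y*. Confirmed.

33


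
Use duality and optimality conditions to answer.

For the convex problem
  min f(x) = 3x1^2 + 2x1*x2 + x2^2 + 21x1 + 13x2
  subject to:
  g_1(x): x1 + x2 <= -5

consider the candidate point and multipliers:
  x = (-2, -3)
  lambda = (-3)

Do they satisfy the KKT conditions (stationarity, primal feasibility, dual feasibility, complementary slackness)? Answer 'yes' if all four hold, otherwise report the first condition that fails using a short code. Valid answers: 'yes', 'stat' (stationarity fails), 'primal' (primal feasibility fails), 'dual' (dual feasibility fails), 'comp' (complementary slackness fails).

Gradient of f: grad f(x) = Q x + c = (3, 3)
Constraint values g_i(x) = a_i^T x - b_i:
  g_1((-2, -3)) = 0
Stationarity residual: grad f(x) + sum_i lambda_i a_i = (0, 0)
  -> stationarity OK
Primal feasibility (all g_i <= 0): OK
Dual feasibility (all lambda_i >= 0): FAILS
Complementary slackness (lambda_i * g_i(x) = 0 for all i): OK

Verdict: the first failing condition is dual_feasibility -> dual.

dual


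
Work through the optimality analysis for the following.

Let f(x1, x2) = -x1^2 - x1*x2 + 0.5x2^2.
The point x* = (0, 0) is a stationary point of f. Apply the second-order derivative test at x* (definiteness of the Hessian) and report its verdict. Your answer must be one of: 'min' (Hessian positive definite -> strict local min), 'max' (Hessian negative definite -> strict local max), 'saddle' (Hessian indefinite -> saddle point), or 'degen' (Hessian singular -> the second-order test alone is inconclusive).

Compute the Hessian H = grad^2 f:
  H = [[-2, -1], [-1, 1]]
Verify stationarity: grad f(x*) = H x* + g = (0, 0).
Eigenvalues of H: -2.3028, 1.3028.
Eigenvalues have mixed signs, so H is indefinite -> x* is a saddle point.

saddle


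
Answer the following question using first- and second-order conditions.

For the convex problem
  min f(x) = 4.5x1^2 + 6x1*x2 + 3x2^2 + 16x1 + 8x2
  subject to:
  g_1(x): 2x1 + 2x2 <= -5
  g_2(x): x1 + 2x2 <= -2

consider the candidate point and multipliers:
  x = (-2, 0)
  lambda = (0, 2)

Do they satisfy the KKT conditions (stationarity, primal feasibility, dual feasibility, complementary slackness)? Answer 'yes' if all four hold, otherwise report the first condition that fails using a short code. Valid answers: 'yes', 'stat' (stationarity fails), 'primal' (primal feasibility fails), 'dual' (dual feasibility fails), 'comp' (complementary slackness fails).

Gradient of f: grad f(x) = Q x + c = (-2, -4)
Constraint values g_i(x) = a_i^T x - b_i:
  g_1((-2, 0)) = 1
  g_2((-2, 0)) = 0
Stationarity residual: grad f(x) + sum_i lambda_i a_i = (0, 0)
  -> stationarity OK
Primal feasibility (all g_i <= 0): FAILS
Dual feasibility (all lambda_i >= 0): OK
Complementary slackness (lambda_i * g_i(x) = 0 for all i): OK

Verdict: the first failing condition is primal_feasibility -> primal.

primal


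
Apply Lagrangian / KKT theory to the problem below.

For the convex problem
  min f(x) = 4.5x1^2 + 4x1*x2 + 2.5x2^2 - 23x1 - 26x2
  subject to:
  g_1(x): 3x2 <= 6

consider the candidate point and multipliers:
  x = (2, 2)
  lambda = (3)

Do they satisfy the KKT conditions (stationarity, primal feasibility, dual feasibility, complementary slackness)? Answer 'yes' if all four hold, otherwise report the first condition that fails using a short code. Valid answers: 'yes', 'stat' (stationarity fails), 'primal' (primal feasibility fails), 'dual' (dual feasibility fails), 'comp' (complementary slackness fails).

Gradient of f: grad f(x) = Q x + c = (3, -8)
Constraint values g_i(x) = a_i^T x - b_i:
  g_1((2, 2)) = 0
Stationarity residual: grad f(x) + sum_i lambda_i a_i = (3, 1)
  -> stationarity FAILS
Primal feasibility (all g_i <= 0): OK
Dual feasibility (all lambda_i >= 0): OK
Complementary slackness (lambda_i * g_i(x) = 0 for all i): OK

Verdict: the first failing condition is stationarity -> stat.

stat


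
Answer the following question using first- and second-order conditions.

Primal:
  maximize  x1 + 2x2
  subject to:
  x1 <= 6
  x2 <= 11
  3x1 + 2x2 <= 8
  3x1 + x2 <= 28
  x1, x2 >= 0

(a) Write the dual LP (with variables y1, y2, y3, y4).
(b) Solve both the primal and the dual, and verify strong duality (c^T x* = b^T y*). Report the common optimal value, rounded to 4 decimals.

The standard primal-dual pair for 'max c^T x s.t. A x <= b, x >= 0' is:
  Dual:  min b^T y  s.t.  A^T y >= c,  y >= 0.

So the dual LP is:
  minimize  6y1 + 11y2 + 8y3 + 28y4
  subject to:
    y1 + 3y3 + 3y4 >= 1
    y2 + 2y3 + y4 >= 2
    y1, y2, y3, y4 >= 0

Solving the primal: x* = (0, 4).
  primal value c^T x* = 8.
Solving the dual: y* = (0, 0, 1, 0).
  dual value b^T y* = 8.
Strong duality: c^T x* = b^T y*. Confirmed.

8


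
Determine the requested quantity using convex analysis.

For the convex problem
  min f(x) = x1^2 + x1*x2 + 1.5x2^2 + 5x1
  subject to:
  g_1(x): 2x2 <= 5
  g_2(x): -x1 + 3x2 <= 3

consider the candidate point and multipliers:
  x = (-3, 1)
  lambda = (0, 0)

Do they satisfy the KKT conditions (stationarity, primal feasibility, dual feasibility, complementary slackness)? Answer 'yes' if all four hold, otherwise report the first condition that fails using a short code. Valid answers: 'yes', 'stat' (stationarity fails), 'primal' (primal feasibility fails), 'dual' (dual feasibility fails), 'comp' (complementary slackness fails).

Gradient of f: grad f(x) = Q x + c = (0, 0)
Constraint values g_i(x) = a_i^T x - b_i:
  g_1((-3, 1)) = -3
  g_2((-3, 1)) = 3
Stationarity residual: grad f(x) + sum_i lambda_i a_i = (0, 0)
  -> stationarity OK
Primal feasibility (all g_i <= 0): FAILS
Dual feasibility (all lambda_i >= 0): OK
Complementary slackness (lambda_i * g_i(x) = 0 for all i): OK

Verdict: the first failing condition is primal_feasibility -> primal.

primal


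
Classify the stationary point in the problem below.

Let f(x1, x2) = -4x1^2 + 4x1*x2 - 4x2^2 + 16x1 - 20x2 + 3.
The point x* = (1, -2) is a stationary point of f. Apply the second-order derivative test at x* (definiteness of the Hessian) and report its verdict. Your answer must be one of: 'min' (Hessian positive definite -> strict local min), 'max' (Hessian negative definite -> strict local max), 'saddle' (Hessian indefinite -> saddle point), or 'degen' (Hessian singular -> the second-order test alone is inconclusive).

Compute the Hessian H = grad^2 f:
  H = [[-8, 4], [4, -8]]
Verify stationarity: grad f(x*) = H x* + g = (0, 0).
Eigenvalues of H: -12, -4.
Both eigenvalues < 0, so H is negative definite -> x* is a strict local max.

max


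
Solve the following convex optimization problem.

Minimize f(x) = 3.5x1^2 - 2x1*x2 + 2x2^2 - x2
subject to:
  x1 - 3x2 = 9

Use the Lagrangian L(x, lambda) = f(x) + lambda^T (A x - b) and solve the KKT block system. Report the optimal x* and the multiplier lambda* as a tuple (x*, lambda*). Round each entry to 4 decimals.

Form the Lagrangian:
  L(x, lambda) = (1/2) x^T Q x + c^T x + lambda^T (A x - b)
Stationarity (grad_x L = 0): Q x + c + A^T lambda = 0.
Primal feasibility: A x = b.

This gives the KKT block system:
  [ Q   A^T ] [ x     ]   [-c ]
  [ A    0  ] [ lambda ] = [ b ]

Solving the linear system:
  x*      = (-0.2727, -3.0909)
  lambda* = (-4.2727)
  f(x*)   = 20.7727

x* = (-0.2727, -3.0909), lambda* = (-4.2727)


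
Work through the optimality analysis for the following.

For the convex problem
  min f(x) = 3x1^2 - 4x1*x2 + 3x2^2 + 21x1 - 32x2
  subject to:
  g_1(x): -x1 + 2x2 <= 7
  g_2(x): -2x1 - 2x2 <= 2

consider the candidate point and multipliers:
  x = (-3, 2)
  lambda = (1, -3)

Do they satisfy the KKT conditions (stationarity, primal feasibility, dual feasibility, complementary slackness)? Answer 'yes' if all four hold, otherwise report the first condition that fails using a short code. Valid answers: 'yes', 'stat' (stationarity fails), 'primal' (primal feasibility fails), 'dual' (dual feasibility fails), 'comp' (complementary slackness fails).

Gradient of f: grad f(x) = Q x + c = (-5, -8)
Constraint values g_i(x) = a_i^T x - b_i:
  g_1((-3, 2)) = 0
  g_2((-3, 2)) = 0
Stationarity residual: grad f(x) + sum_i lambda_i a_i = (0, 0)
  -> stationarity OK
Primal feasibility (all g_i <= 0): OK
Dual feasibility (all lambda_i >= 0): FAILS
Complementary slackness (lambda_i * g_i(x) = 0 for all i): OK

Verdict: the first failing condition is dual_feasibility -> dual.

dual


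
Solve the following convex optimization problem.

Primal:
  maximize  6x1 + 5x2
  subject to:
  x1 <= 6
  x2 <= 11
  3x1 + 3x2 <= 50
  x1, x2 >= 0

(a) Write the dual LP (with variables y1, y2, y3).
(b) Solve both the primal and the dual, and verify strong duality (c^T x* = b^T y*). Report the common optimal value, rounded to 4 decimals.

The standard primal-dual pair for 'max c^T x s.t. A x <= b, x >= 0' is:
  Dual:  min b^T y  s.t.  A^T y >= c,  y >= 0.

So the dual LP is:
  minimize  6y1 + 11y2 + 50y3
  subject to:
    y1 + 3y3 >= 6
    y2 + 3y3 >= 5
    y1, y2, y3 >= 0

Solving the primal: x* = (6, 10.6667).
  primal value c^T x* = 89.3333.
Solving the dual: y* = (1, 0, 1.6667).
  dual value b^T y* = 89.3333.
Strong duality: c^T x* = b^T y*. Confirmed.

89.3333


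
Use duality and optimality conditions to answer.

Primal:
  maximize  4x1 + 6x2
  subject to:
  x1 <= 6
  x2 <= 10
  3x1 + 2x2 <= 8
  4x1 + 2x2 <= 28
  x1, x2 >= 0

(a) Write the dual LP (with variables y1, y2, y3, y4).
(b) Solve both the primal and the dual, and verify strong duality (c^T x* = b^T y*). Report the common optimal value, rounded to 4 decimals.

The standard primal-dual pair for 'max c^T x s.t. A x <= b, x >= 0' is:
  Dual:  min b^T y  s.t.  A^T y >= c,  y >= 0.

So the dual LP is:
  minimize  6y1 + 10y2 + 8y3 + 28y4
  subject to:
    y1 + 3y3 + 4y4 >= 4
    y2 + 2y3 + 2y4 >= 6
    y1, y2, y3, y4 >= 0

Solving the primal: x* = (0, 4).
  primal value c^T x* = 24.
Solving the dual: y* = (0, 0, 3, 0).
  dual value b^T y* = 24.
Strong duality: c^T x* = b^T y*. Confirmed.

24


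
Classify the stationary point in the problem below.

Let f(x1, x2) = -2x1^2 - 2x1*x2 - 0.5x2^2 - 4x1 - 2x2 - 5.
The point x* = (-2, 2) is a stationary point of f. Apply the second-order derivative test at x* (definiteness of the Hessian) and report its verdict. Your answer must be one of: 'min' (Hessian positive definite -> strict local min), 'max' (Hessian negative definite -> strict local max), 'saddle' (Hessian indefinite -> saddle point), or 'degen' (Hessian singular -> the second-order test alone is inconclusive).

Compute the Hessian H = grad^2 f:
  H = [[-4, -2], [-2, -1]]
Verify stationarity: grad f(x*) = H x* + g = (0, 0).
Eigenvalues of H: -5, 0.
H has a zero eigenvalue (singular; negative semidefinite but not definite), so H is neither positive definite, negative definite, nor indefinite. The second-order test alone is inconclusive -> degen.
(Indeed, f is constant along the null direction of H through x*, so x* is not a strict local extremum.)

degen


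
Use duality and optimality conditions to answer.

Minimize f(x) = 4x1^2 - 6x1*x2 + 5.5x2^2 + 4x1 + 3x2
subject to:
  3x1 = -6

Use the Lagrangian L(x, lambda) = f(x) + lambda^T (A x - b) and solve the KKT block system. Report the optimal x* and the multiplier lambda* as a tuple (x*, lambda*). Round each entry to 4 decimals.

Form the Lagrangian:
  L(x, lambda) = (1/2) x^T Q x + c^T x + lambda^T (A x - b)
Stationarity (grad_x L = 0): Q x + c + A^T lambda = 0.
Primal feasibility: A x = b.

This gives the KKT block system:
  [ Q   A^T ] [ x     ]   [-c ]
  [ A    0  ] [ lambda ] = [ b ]

Solving the linear system:
  x*      = (-2, -1.3636)
  lambda* = (1.2727)
  f(x*)   = -2.2273

x* = (-2, -1.3636), lambda* = (1.2727)


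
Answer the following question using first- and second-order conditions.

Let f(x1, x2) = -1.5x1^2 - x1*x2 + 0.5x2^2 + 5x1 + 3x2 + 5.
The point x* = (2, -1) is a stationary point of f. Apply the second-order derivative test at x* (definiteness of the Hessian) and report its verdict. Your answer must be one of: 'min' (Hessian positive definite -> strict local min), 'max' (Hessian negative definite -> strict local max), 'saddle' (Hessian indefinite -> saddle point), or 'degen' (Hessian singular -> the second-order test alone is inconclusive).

Compute the Hessian H = grad^2 f:
  H = [[-3, -1], [-1, 1]]
Verify stationarity: grad f(x*) = H x* + g = (0, 0).
Eigenvalues of H: -3.2361, 1.2361.
Eigenvalues have mixed signs, so H is indefinite -> x* is a saddle point.

saddle


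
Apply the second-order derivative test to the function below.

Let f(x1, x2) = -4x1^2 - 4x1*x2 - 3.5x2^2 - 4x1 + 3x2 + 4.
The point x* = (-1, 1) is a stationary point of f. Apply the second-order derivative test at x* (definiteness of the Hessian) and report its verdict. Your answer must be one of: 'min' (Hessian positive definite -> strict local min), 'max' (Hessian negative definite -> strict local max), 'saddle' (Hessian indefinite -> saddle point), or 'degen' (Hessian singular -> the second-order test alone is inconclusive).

Compute the Hessian H = grad^2 f:
  H = [[-8, -4], [-4, -7]]
Verify stationarity: grad f(x*) = H x* + g = (0, 0).
Eigenvalues of H: -11.5311, -3.4689.
Both eigenvalues < 0, so H is negative definite -> x* is a strict local max.

max


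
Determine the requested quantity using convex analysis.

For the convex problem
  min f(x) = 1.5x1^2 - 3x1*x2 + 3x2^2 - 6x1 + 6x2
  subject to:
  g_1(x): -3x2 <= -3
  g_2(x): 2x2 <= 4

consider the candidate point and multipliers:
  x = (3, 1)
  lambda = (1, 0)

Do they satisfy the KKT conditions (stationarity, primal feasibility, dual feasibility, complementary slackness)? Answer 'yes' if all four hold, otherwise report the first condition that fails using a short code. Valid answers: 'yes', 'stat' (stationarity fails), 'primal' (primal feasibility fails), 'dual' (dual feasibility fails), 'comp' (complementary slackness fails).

Gradient of f: grad f(x) = Q x + c = (0, 3)
Constraint values g_i(x) = a_i^T x - b_i:
  g_1((3, 1)) = 0
  g_2((3, 1)) = -2
Stationarity residual: grad f(x) + sum_i lambda_i a_i = (0, 0)
  -> stationarity OK
Primal feasibility (all g_i <= 0): OK
Dual feasibility (all lambda_i >= 0): OK
Complementary slackness (lambda_i * g_i(x) = 0 for all i): OK

Verdict: yes, KKT holds.

yes


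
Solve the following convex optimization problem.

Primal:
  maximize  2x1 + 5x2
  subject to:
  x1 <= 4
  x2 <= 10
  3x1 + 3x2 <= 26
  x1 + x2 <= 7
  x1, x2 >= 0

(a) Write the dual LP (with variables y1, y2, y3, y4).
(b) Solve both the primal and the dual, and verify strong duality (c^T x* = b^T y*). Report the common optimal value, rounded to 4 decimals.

The standard primal-dual pair for 'max c^T x s.t. A x <= b, x >= 0' is:
  Dual:  min b^T y  s.t.  A^T y >= c,  y >= 0.

So the dual LP is:
  minimize  4y1 + 10y2 + 26y3 + 7y4
  subject to:
    y1 + 3y3 + y4 >= 2
    y2 + 3y3 + y4 >= 5
    y1, y2, y3, y4 >= 0

Solving the primal: x* = (0, 7).
  primal value c^T x* = 35.
Solving the dual: y* = (0, 0, 0, 5).
  dual value b^T y* = 35.
Strong duality: c^T x* = b^T y*. Confirmed.

35


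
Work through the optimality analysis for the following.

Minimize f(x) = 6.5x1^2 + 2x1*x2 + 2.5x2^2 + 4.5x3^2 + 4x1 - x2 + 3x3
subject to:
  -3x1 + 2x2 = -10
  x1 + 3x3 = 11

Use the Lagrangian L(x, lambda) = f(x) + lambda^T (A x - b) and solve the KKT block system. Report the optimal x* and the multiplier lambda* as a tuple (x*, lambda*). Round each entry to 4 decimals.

Form the Lagrangian:
  L(x, lambda) = (1/2) x^T Q x + c^T x + lambda^T (A x - b)
Stationarity (grad_x L = 0): Q x + c + A^T lambda = 0.
Primal feasibility: A x = b.

This gives the KKT block system:
  [ Q   A^T ] [ x     ]   [-c ]
  [ A    0  ] [ lambda ] = [ b ]

Solving the linear system:
  x*      = (1.824, -2.264, 3.0587)
  lambda* = (4.336, -10.176)
  f(x*)   = 87.016

x* = (1.824, -2.264, 3.0587), lambda* = (4.336, -10.176)


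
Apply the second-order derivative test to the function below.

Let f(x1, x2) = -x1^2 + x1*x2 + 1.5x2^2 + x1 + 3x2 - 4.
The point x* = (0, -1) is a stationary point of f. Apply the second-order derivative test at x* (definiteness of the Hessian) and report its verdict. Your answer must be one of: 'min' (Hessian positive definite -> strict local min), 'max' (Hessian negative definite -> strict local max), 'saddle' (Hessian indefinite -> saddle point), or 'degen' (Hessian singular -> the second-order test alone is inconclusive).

Compute the Hessian H = grad^2 f:
  H = [[-2, 1], [1, 3]]
Verify stationarity: grad f(x*) = H x* + g = (0, 0).
Eigenvalues of H: -2.1926, 3.1926.
Eigenvalues have mixed signs, so H is indefinite -> x* is a saddle point.

saddle


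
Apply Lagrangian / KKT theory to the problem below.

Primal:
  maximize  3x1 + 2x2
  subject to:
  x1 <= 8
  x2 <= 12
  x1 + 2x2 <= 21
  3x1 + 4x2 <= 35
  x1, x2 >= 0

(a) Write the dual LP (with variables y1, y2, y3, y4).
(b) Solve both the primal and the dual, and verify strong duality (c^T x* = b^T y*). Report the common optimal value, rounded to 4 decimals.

The standard primal-dual pair for 'max c^T x s.t. A x <= b, x >= 0' is:
  Dual:  min b^T y  s.t.  A^T y >= c,  y >= 0.

So the dual LP is:
  minimize  8y1 + 12y2 + 21y3 + 35y4
  subject to:
    y1 + y3 + 3y4 >= 3
    y2 + 2y3 + 4y4 >= 2
    y1, y2, y3, y4 >= 0

Solving the primal: x* = (8, 2.75).
  primal value c^T x* = 29.5.
Solving the dual: y* = (1.5, 0, 0, 0.5).
  dual value b^T y* = 29.5.
Strong duality: c^T x* = b^T y*. Confirmed.

29.5


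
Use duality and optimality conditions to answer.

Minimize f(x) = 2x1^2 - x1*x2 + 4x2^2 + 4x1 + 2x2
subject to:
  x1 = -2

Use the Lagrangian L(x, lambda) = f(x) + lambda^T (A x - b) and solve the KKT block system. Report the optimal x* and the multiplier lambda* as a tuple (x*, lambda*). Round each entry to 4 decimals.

Form the Lagrangian:
  L(x, lambda) = (1/2) x^T Q x + c^T x + lambda^T (A x - b)
Stationarity (grad_x L = 0): Q x + c + A^T lambda = 0.
Primal feasibility: A x = b.

This gives the KKT block system:
  [ Q   A^T ] [ x     ]   [-c ]
  [ A    0  ] [ lambda ] = [ b ]

Solving the linear system:
  x*      = (-2, -0.5)
  lambda* = (3.5)
  f(x*)   = -1

x* = (-2, -0.5), lambda* = (3.5)


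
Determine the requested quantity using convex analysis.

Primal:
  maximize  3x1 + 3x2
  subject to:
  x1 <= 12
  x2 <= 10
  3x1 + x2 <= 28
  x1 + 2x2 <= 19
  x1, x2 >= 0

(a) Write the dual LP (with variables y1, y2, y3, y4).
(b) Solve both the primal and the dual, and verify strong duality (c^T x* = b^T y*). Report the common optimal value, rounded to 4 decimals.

The standard primal-dual pair for 'max c^T x s.t. A x <= b, x >= 0' is:
  Dual:  min b^T y  s.t.  A^T y >= c,  y >= 0.

So the dual LP is:
  minimize  12y1 + 10y2 + 28y3 + 19y4
  subject to:
    y1 + 3y3 + y4 >= 3
    y2 + y3 + 2y4 >= 3
    y1, y2, y3, y4 >= 0

Solving the primal: x* = (7.4, 5.8).
  primal value c^T x* = 39.6.
Solving the dual: y* = (0, 0, 0.6, 1.2).
  dual value b^T y* = 39.6.
Strong duality: c^T x* = b^T y*. Confirmed.

39.6
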